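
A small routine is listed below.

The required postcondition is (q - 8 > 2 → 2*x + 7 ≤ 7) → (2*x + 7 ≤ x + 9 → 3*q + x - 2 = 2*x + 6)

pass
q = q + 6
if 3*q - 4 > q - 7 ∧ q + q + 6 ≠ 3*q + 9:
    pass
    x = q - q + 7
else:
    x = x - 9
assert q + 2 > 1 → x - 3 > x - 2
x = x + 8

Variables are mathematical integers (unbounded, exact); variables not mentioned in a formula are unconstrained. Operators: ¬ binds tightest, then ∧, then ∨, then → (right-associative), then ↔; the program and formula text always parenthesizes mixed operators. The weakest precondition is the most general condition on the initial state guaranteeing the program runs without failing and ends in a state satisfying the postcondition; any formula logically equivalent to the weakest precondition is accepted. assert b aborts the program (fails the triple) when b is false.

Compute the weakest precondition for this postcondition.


Working backward. After the program, the postcondition (q - 8 > 2 → 2*x + 7 ≤ 7) → (2*x + 7 ≤ x + 9 → 3*q + x - 2 = 2*x + 6) must hold; in canonical form it is (q > 10 → 2*x ≤ 0) → (x ≤ 2 → 3*q = x + 8).
Before x := x + 8: (q > 10 → 2*x ≤ -16) → (x ≤ -6 → 3*q = x + 16)
Before assert q + 2 > 1 → x - 3 > x - 2: (¬(q > -1)) ∧ ((q > 10 → 2*x ≤ -16) → (x ≤ -6 → 3*q = x + 16))
Then branch requires ¬(q > -1); else branch requires (¬(q > -1)) ∧ ((q > 10 → 2*x ≤ 2) → (x ≤ 3 → 3*q = x + 7)).
Before the if: ((2*q > -3 ∧ q ≠ -3) → (¬(q > -1))) ∧ ((¬(2*q > -3 ∧ q ≠ -3)) → ((¬(q > -1)) ∧ ((q > 10 → 2*x ≤ 2) → (x ≤ 3 → 3*q = x + 7))))
Before q := q + 6: ((2*q > -15 ∧ q ≠ -9) → (¬(q > -7))) ∧ ((¬(2*q > -15 ∧ q ≠ -9)) → ((¬(q > -7)) ∧ ((q > 4 → 2*x ≤ 2) → (x ≤ 3 → 3*q = x - 11))))
Before skip: ((2*q > -15 ∧ q ≠ -9) → (¬(q > -7))) ∧ ((¬(2*q > -15 ∧ q ≠ -9)) → ((¬(q > -7)) ∧ ((q > 4 → 2*x ≤ 2) → (x ≤ 3 → 3*q = x - 11))))
Answer: WP = ((2*q > -15 ∧ q ≠ -9) → (¬(q > -7))) ∧ ((¬(2*q > -15 ∧ q ≠ -9)) → ((¬(q > -7)) ∧ ((q > 4 → 2*x ≤ 2) → (x ≤ 3 → 3*q = x - 11))))


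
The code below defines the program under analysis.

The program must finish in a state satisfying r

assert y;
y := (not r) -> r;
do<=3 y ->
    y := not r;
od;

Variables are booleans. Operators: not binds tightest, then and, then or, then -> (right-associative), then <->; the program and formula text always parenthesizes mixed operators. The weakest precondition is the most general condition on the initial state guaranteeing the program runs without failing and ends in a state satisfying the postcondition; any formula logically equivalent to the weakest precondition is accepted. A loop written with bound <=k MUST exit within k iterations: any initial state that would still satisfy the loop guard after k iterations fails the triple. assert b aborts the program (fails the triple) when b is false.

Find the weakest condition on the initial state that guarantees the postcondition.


Working backward. After the program, r must hold.
Before the loop (bound <=3), unroll the exhaustion recursion (WP_0 = exit-now case; WP_j = one more guarded iteration, up to j = 3):
  WP_0: (not y) and r
  WP_1: (y -> r) and ((not y) -> r)
  WP_2: (y -> ((not r) -> r)) and ((not y) -> r)
  WP_3: (y -> ((not r) -> ((not r) -> r))) and ((not y) -> r)
So before the loop: (y -> ((not r) -> ((not r) -> r))) and ((not y) -> r)
Before y := (not r) -> r: (((not r) -> r) -> ((not r) -> ((not r) -> r))) and ((not ((not r) -> r)) -> r)
Before assert y: y and (((not r) -> r) -> ((not r) -> ((not r) -> r))) and ((not ((not r) -> r)) -> r)
Answer: WP = y and (((not r) -> r) -> ((not r) -> ((not r) -> r))) and ((not ((not r) -> r)) -> r)


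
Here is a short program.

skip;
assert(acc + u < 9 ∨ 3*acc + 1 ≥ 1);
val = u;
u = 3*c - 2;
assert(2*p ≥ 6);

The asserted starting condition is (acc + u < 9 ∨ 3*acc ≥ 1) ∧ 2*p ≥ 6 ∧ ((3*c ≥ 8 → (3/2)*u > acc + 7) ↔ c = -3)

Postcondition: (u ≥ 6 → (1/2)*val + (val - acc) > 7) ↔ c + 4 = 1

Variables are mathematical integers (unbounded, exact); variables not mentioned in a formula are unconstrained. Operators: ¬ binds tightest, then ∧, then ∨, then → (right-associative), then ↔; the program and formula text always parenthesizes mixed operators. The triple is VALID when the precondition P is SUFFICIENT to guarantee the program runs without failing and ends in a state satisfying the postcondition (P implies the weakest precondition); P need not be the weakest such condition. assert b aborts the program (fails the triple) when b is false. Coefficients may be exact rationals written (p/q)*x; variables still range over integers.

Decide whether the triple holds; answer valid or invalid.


Working backward. After the program, the postcondition (u ≥ 6 → (1/2)*val + (val - acc) > 7) ↔ c + 4 = 1 must hold; in canonical form it is (u ≥ 6 → (3/2)*val > acc + 7) ↔ c = -3.
Before assert 2*p ≥ 6: 2*p ≥ 6 ∧ ((u ≥ 6 → (3/2)*val > acc + 7) ↔ c = -3)
Before u := 3*c - 2: 2*p ≥ 6 ∧ ((3*c ≥ 8 → (3/2)*val > acc + 7) ↔ c = -3)
Before val := u: 2*p ≥ 6 ∧ ((3*c ≥ 8 → (3/2)*u > acc + 7) ↔ c = -3)
Before assert acc + u < 9 ∨ 3*acc + 1 ≥ 1: (acc + u < 9 ∨ 3*acc ≥ 0) ∧ 2*p ≥ 6 ∧ ((3*c ≥ 8 → (3/2)*u > acc + 7) ↔ c = -3)
Before skip: (acc + u < 9 ∨ 3*acc ≥ 0) ∧ 2*p ≥ 6 ∧ ((3*c ≥ 8 → (3/2)*u > acc + 7) ↔ c = -3)
The weakest precondition is (acc + u < 9 ∨ 3*acc ≥ 0) ∧ 2*p ≥ 6 ∧ ((3*c ≥ 8 → (3/2)*u > acc + 7) ↔ c = -3).
Check whether (acc + u < 9 ∨ 3*acc ≥ 1) ∧ 2*p ≥ 6 ∧ ((3*c ≥ 8 → (3/2)*u > acc + 7) ↔ c = -3) implies it.
Every state satisfying the precondition satisfies the weakest precondition: the implication holds.
Answer: valid


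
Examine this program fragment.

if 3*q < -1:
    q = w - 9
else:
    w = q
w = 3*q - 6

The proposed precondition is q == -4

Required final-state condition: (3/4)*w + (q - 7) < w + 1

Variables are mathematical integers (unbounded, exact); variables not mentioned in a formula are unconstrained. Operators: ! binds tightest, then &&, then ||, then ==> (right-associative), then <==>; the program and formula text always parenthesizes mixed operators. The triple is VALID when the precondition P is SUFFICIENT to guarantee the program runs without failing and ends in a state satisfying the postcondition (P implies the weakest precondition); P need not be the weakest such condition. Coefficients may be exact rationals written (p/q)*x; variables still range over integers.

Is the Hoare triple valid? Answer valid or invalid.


Working backward. After the program, the postcondition (3/4)*w + (q - 7) < w + 1 must hold; in canonical form it is q < (1/4)*w + 8.
Before w := 3*q - 6: (1/4)*q < 13/2
Then branch requires (1/4)*w < 35/4; else branch requires (1/4)*q < 13/2.
Before the if: (3*q < -1 ==> (1/4)*w < 35/4) && ((!(3*q < -1)) ==> (1/4)*q < 13/2)
The weakest precondition is (3*q < -1 ==> (1/4)*w < 35/4) && ((!(3*q < -1)) ==> (1/4)*q < 13/2).
Check whether q == -4 implies it.
Countermodel: at the initial state q = -4, w = 35, the precondition holds but the weakest precondition fails.
Answer: invalid


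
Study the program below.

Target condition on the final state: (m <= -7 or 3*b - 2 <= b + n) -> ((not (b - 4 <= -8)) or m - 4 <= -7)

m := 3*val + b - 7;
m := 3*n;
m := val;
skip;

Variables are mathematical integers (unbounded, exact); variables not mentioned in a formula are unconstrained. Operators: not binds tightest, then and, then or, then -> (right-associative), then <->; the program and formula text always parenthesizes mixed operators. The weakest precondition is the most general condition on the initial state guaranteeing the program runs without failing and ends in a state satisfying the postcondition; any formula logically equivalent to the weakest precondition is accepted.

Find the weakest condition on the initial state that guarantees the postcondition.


Working backward. After the program, the postcondition (m <= -7 or 3*b - 2 <= b + n) -> ((not (b - 4 <= -8)) or m - 4 <= -7) must hold; in canonical form it is (m <= -7 or 2*b <= n + 2) -> ((not (b <= -4)) or m <= -3).
Before skip: (m <= -7 or 2*b <= n + 2) -> ((not (b <= -4)) or m <= -3)
Before m := val: (val <= -7 or 2*b <= n + 2) -> ((not (b <= -4)) or val <= -3)
Before m := 3*n: (val <= -7 or 2*b <= n + 2) -> ((not (b <= -4)) or val <= -3)
Before m := 3*val + b - 7: (val <= -7 or 2*b <= n + 2) -> ((not (b <= -4)) or val <= -3)
Answer: WP = (val <= -7 or 2*b <= n + 2) -> ((not (b <= -4)) or val <= -3)


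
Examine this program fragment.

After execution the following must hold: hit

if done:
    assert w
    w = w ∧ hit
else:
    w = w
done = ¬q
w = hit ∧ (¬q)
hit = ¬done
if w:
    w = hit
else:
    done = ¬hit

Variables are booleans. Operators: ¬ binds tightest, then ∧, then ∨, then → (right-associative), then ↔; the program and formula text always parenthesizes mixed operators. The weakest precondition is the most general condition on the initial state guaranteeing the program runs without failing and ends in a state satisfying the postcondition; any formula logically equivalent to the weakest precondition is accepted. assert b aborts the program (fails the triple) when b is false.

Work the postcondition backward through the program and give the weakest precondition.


Working backward. After the program, hit must hold.
Then branch requires hit; else branch requires hit.
Before the if: (w → hit) ∧ ((¬w) → hit)
Before hit := ¬done: (w → (¬done)) ∧ ((¬w) → (¬done))
Before w := hit ∧ (¬q): ((hit ∧ (¬q)) → (¬done)) ∧ ((¬(hit ∧ (¬q))) → (¬done))
Before done := ¬q: ((hit ∧ (¬q)) → q) ∧ ((¬(hit ∧ (¬q))) → q)
Then branch requires w ∧ ((hit ∧ (¬q)) → q) ∧ ((¬(hit ∧ (¬q))) → q); else branch requires ((hit ∧ (¬q)) → q) ∧ ((¬(hit ∧ (¬q))) → q).
Before the if: (done → (w ∧ ((hit ∧ (¬q)) → q) ∧ ((¬(hit ∧ (¬q))) → q))) ∧ ((¬done) → (((hit ∧ (¬q)) → q) ∧ ((¬(hit ∧ (¬q))) → q)))
Answer: WP = (done → (w ∧ ((hit ∧ (¬q)) → q) ∧ ((¬(hit ∧ (¬q))) → q))) ∧ ((¬done) → (((hit ∧ (¬q)) → q) ∧ ((¬(hit ∧ (¬q))) → q)))


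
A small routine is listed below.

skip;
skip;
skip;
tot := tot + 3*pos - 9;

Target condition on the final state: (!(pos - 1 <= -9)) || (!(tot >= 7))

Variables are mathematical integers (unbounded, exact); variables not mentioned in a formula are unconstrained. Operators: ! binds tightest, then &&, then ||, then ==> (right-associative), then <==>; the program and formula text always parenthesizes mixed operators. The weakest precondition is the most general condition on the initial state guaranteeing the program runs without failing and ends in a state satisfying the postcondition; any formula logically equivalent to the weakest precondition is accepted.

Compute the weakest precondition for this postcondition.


Working backward. After the program, the postcondition (!(pos - 1 <= -9)) || (!(tot >= 7)) must hold; in canonical form it is (!(pos <= -8)) || (!(tot >= 7)).
Before tot := tot + 3*pos - 9: (!(pos <= -8)) || (!(3*pos + tot >= 16))
Before skip: (!(pos <= -8)) || (!(3*pos + tot >= 16))
Before skip: (!(pos <= -8)) || (!(3*pos + tot >= 16))
Before skip: (!(pos <= -8)) || (!(3*pos + tot >= 16))
Answer: WP = (!(pos <= -8)) || (!(3*pos + tot >= 16))


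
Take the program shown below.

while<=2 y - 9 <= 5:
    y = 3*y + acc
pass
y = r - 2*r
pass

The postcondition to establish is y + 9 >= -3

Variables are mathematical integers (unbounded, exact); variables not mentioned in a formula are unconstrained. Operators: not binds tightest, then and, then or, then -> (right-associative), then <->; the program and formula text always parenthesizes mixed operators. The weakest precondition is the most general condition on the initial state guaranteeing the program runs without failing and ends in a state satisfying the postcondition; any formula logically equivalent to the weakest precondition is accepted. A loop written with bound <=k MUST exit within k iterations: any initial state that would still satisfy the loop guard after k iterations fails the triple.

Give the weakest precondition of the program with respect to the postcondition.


Working backward. After the program, the postcondition y + 9 >= -3 must hold; in canonical form it is y >= -12.
Before skip: y >= -12
Before y := r - 2*r: r <= 12
Before skip: r <= 12
Before the loop (bound <=2), unroll the exhaustion recursion (WP_0 = exit-now case; WP_j = one more guarded iteration, up to j = 2):
  WP_0: (not (y <= 14)) and r <= 12
  WP_1: (y <= 14 -> ((not (acc + 3*y <= 14)) and r <= 12)) and ((not (y <= 14)) -> r <= 12)
  WP_2: (y <= 14 -> ((acc + 3*y <= 14 -> ((not (4*acc + 9*y <= 14)) and r <= 12)) and ((not (acc + 3*y <= 14)) -> r <= 12))) and ((not (y <= 14)) -> r <= 12)
So before the loop: (y <= 14 -> ((acc + 3*y <= 14 -> ((not (4*acc + 9*y <= 14)) and r <= 12)) and ((not (acc + 3*y <= 14)) -> r <= 12))) and ((not (y <= 14)) -> r <= 12)
Answer: WP = (y <= 14 -> ((acc + 3*y <= 14 -> ((not (4*acc + 9*y <= 14)) and r <= 12)) and ((not (acc + 3*y <= 14)) -> r <= 12))) and ((not (y <= 14)) -> r <= 12)


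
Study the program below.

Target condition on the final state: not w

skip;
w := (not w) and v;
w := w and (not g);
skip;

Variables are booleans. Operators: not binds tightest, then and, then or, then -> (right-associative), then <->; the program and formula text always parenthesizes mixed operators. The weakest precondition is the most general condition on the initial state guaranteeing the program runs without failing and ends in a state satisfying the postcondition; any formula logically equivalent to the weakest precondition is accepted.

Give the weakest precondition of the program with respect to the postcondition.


Working backward. After the program, not w must hold.
Before skip: not w
Before w := w and (not g): not (w and (not g))
Before w := (not w) and v: not ((not w) and v and (not g))
Before skip: not ((not w) and v and (not g))
Answer: WP = not ((not w) and v and (not g))


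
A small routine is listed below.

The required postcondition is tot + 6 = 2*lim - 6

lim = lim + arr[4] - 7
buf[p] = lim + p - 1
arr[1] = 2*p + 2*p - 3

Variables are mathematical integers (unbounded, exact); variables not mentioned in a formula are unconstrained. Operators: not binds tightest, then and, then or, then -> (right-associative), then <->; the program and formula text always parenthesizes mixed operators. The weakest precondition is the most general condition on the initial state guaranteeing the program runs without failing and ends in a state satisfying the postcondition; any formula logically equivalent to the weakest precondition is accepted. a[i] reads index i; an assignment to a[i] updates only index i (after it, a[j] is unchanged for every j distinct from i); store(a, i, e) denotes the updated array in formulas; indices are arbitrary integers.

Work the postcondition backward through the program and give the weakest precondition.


Working backward. After the program, the postcondition tot + 6 = 2*lim - 6 must hold; in canonical form it is tot = 2*lim - 12.
Before arr[1] := 2*p + 2*p - 3: tot = 2*lim - 12
Before buf[p] := lim + p - 1: tot = 2*lim - 12
Before lim := lim + arr[4] - 7: tot = 2*arr[4] + 2*lim - 26
Answer: WP = tot = 2*arr[4] + 2*lim - 26


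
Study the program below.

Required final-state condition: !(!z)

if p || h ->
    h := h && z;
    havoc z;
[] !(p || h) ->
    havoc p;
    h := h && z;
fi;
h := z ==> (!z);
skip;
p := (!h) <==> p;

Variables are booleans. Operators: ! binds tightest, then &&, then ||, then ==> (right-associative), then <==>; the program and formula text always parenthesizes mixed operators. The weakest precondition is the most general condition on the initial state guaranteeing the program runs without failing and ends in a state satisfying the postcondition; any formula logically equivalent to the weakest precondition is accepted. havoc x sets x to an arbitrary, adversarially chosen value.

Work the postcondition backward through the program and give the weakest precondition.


Working backward. After the program, the postcondition !(!z) must hold; in canonical form it is z.
Before p := (!h) <==> p: z
Before skip: z
Before h := z ==> (!z): z
Then branch requires false; else branch requires z.
Before the if: (!(p || h)) && ((!(p || h)) ==> z)
Answer: WP = (!(p || h)) && ((!(p || h)) ==> z)


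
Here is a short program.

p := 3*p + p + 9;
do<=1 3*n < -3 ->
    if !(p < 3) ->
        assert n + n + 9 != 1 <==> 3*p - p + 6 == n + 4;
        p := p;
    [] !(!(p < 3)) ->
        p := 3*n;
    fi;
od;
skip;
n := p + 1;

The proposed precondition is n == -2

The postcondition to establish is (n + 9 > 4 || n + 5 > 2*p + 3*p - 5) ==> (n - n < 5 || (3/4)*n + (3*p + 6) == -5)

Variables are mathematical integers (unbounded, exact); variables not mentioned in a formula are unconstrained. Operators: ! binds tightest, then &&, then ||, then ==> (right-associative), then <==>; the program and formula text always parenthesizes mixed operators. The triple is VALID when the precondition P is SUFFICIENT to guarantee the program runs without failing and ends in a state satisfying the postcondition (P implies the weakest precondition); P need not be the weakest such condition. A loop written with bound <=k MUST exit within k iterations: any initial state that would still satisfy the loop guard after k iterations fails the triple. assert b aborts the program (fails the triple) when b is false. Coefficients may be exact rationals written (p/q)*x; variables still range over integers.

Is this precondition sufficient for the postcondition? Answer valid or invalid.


Working backward. After the program, the postcondition (n + 9 > 4 || n + 5 > 2*p + 3*p - 5) ==> (n - n < 5 || (3/4)*n + (3*p + 6) == -5) must hold; in canonical form it is true.
Before n := p + 1: true
Before skip: true
Before the loop (bound <=1), unroll the exhaustion recursion (WP_0 = exit-now case; WP_j = one more guarded iteration, up to j = 1):
  WP_0: !(3*n < -3)
  WP_1: 3*n < -3 ==> (((!(p < 3)) ==> ((2*n != -8 <==> 2*p == n - 2) && (!(3*n < -3)))) && (p < 3 ==> (!(3*n < -3))))
So before the loop: 3*n < -3 ==> (((!(p < 3)) ==> ((2*n != -8 <==> 2*p == n - 2) && (!(3*n < -3)))) && (p < 3 ==> (!(3*n < -3))))
Before p := 3*p + p + 9: 3*n < -3 ==> (((!(4*p < -6)) ==> ((2*n != -8 <==> 8*p == n - 20) && (!(3*n < -3)))) && (4*p < -6 ==> (!(3*n < -3))))
The weakest precondition is 3*n < -3 ==> (((!(4*p < -6)) ==> ((2*n != -8 <==> 8*p == n - 20) && (!(3*n < -3)))) && (4*p < -6 ==> (!(3*n < -3)))).
Check whether n == -2 implies it.
Countermodel: at the initial state n = -2, p = 0, the precondition holds but the weakest precondition fails.
Answer: invalid


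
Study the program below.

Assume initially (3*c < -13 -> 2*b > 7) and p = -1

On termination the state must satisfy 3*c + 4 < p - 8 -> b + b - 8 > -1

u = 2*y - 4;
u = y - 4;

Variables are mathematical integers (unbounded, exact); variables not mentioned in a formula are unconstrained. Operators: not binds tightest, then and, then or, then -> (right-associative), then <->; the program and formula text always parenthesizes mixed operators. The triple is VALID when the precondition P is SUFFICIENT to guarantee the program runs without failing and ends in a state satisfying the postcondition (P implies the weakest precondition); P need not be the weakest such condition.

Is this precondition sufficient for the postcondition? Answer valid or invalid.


Working backward. After the program, the postcondition 3*c + 4 < p - 8 -> b + b - 8 > -1 must hold; in canonical form it is 3*c < p - 12 -> 2*b > 7.
Before u := y - 4: 3*c < p - 12 -> 2*b > 7
Before u := 2*y - 4: 3*c < p - 12 -> 2*b > 7
The weakest precondition is 3*c < p - 12 -> 2*b > 7.
Check whether (3*c < -13 -> 2*b > 7) and p = -1 implies it.
Every state satisfying the precondition satisfies the weakest precondition: the implication holds.
Answer: valid


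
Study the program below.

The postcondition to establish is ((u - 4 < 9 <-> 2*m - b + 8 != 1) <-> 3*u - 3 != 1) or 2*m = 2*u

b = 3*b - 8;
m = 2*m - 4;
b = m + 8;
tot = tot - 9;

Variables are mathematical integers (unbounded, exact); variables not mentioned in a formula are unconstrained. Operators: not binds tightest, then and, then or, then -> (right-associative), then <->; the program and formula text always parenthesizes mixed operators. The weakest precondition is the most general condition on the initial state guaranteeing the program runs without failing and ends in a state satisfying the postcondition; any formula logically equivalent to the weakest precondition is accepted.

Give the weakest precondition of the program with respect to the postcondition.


Working backward. After the program, the postcondition ((u - 4 < 9 <-> 2*m - b + 8 != 1) <-> 3*u - 3 != 1) or 2*m = 2*u must hold; in canonical form it is ((u < 13 <-> 2*m != b - 7) <-> 3*u != 4) or 2*m = 2*u.
Before tot := tot - 9: ((u < 13 <-> 2*m != b - 7) <-> 3*u != 4) or 2*m = 2*u
Before b := m + 8: ((u < 13 <-> m != 1) <-> 3*u != 4) or 2*m = 2*u
Before m := 2*m - 4: ((u < 13 <-> 2*m != 5) <-> 3*u != 4) or 4*m = 2*u + 8
Before b := 3*b - 8: ((u < 13 <-> 2*m != 5) <-> 3*u != 4) or 4*m = 2*u + 8
Answer: WP = ((u < 13 <-> 2*m != 5) <-> 3*u != 4) or 4*m = 2*u + 8


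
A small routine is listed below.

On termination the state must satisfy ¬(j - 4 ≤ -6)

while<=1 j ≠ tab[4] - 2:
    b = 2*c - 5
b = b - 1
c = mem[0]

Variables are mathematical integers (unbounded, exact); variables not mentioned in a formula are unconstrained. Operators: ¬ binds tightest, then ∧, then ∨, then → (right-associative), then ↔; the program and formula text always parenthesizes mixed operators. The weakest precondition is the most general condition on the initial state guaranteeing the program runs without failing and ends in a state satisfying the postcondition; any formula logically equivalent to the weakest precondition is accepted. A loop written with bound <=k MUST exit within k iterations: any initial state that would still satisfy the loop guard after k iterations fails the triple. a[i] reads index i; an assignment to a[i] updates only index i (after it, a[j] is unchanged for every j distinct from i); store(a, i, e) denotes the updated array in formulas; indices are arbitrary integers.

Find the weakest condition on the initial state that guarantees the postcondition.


Working backward. After the program, the postcondition ¬(j - 4 ≤ -6) must hold; in canonical form it is ¬(j ≤ -2).
Before c := mem[0]: ¬(j ≤ -2)
Before b := b - 1: ¬(j ≤ -2)
Before the loop (bound <=1), unroll the exhaustion recursion (WP_0 = exit-now case; WP_j = one more guarded iteration, up to j = 1):
  WP_0: (¬(j ≠ tab[4] - 2)) ∧ (¬(j ≤ -2))
  WP_1: (j ≠ tab[4] - 2 → ((¬(j ≠ tab[4] - 2)) ∧ (¬(j ≤ -2)))) ∧ ((¬(j ≠ tab[4] - 2)) → (¬(j ≤ -2)))
So before the loop: (j ≠ tab[4] - 2 → ((¬(j ≠ tab[4] - 2)) ∧ (¬(j ≤ -2)))) ∧ ((¬(j ≠ tab[4] - 2)) → (¬(j ≤ -2)))
Answer: WP = (j ≠ tab[4] - 2 → ((¬(j ≠ tab[4] - 2)) ∧ (¬(j ≤ -2)))) ∧ ((¬(j ≠ tab[4] - 2)) → (¬(j ≤ -2)))


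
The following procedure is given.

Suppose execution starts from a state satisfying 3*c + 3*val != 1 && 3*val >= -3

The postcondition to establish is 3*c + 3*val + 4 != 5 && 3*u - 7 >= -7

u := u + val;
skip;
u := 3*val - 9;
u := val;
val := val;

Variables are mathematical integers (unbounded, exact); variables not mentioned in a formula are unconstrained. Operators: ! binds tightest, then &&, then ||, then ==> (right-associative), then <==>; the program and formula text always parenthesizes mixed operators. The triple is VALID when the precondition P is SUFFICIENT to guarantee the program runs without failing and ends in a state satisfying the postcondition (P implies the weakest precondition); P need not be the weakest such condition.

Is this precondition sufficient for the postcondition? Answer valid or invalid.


Working backward. After the program, the postcondition 3*c + 3*val + 4 != 5 && 3*u - 7 >= -7 must hold; in canonical form it is 3*c + 3*val != 1 && 3*u >= 0.
Before val := val: 3*c + 3*val != 1 && 3*u >= 0
Before u := val: 3*c + 3*val != 1 && 3*val >= 0
Before u := 3*val - 9: 3*c + 3*val != 1 && 3*val >= 0
Before skip: 3*c + 3*val != 1 && 3*val >= 0
Before u := u + val: 3*c + 3*val != 1 && 3*val >= 0
The weakest precondition is 3*c + 3*val != 1 && 3*val >= 0.
Check whether 3*c + 3*val != 1 && 3*val >= -3 implies it.
Countermodel: at the initial state c = 0, val = -1, the precondition holds but the weakest precondition fails.
Answer: invalid


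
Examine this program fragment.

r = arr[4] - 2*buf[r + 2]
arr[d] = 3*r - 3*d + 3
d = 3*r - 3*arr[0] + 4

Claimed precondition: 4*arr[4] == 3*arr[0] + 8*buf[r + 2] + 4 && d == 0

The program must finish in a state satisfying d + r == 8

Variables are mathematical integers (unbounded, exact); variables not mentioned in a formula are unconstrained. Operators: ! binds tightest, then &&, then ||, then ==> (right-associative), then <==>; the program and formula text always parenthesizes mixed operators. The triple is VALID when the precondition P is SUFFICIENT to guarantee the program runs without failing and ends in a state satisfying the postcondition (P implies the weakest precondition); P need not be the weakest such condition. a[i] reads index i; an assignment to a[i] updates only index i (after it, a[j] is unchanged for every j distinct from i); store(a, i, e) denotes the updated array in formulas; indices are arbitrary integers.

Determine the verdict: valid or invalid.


Working backward. After the program, d + r == 8 must hold.
Before d := 3*r - 3*arr[0] + 4: 4*r == 3*arr[0] + 4
Before arr[d] := 3*r - 3*d + 3: 4*r == 3*store(arr, d, -3*d + 3*r + 3)[0] + 4
Before r := arr[4] - 2*buf[r + 2]: 4*arr[4] == 8*buf[r + 2] + 3*store(arr, d, 3*arr[4] - 6*buf[r + 2] - 3*d + 3)[0] + 4
The weakest precondition is 4*arr[4] == 8*buf[r + 2] + 3*store(arr, d, 3*arr[4] - 6*buf[r + 2] - 3*d + 3)[0] + 4.
Check whether 4*arr[4] == 3*arr[0] + 8*buf[r + 2] + 4 && d == 0 implies it.
Countermodel: at the initial state arr = {[0] = 28160, [4] = 21121, elsewhere 21121}, buf = {[0] = 0, [4] = 0, elsewhere 0}, d = 0, r = -2, the precondition holds but the weakest precondition fails.
Answer: invalid


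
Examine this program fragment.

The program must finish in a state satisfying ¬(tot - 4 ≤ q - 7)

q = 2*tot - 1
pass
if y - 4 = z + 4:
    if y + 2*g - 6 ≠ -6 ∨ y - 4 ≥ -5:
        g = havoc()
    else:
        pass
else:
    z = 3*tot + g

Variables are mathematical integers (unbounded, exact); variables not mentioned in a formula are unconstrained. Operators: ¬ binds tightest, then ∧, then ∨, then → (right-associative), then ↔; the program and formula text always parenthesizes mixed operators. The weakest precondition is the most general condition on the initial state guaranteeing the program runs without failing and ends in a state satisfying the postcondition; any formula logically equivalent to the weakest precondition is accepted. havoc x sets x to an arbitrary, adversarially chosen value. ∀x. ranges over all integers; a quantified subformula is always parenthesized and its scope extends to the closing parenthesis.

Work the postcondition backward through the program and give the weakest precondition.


Working backward. After the program, the postcondition ¬(tot - 4 ≤ q - 7) must hold; in canonical form it is ¬(tot ≤ q - 3).
Then branch requires ((2*g + y ≠ 0 ∨ y ≥ -1) → (¬(tot ≤ q - 3))) ∧ ((¬(2*g + y ≠ 0 ∨ y ≥ -1)) → (¬(tot ≤ q - 3))); else branch requires ¬(tot ≤ q - 3).
Before the if: (y = z + 8 → (((2*g + y ≠ 0 ∨ y ≥ -1) → (¬(tot ≤ q - 3))) ∧ ((¬(2*g + y ≠ 0 ∨ y ≥ -1)) → (¬(tot ≤ q - 3))))) ∧ ((¬(y = z + 8)) → (¬(tot ≤ q - 3)))
Before skip: (y = z + 8 → (((2*g + y ≠ 0 ∨ y ≥ -1) → (¬(tot ≤ q - 3))) ∧ ((¬(2*g + y ≠ 0 ∨ y ≥ -1)) → (¬(tot ≤ q - 3))))) ∧ ((¬(y = z + 8)) → (¬(tot ≤ q - 3)))
Before q := 2*tot - 1: (y = z + 8 → (((2*g + y ≠ 0 ∨ y ≥ -1) → (¬(tot ≥ 4))) ∧ ((¬(2*g + y ≠ 0 ∨ y ≥ -1)) → (¬(tot ≥ 4))))) ∧ ((¬(y = z + 8)) → (¬(tot ≥ 4)))
Answer: WP = (y = z + 8 → (((2*g + y ≠ 0 ∨ y ≥ -1) → (¬(tot ≥ 4))) ∧ ((¬(2*g + y ≠ 0 ∨ y ≥ -1)) → (¬(tot ≥ 4))))) ∧ ((¬(y = z + 8)) → (¬(tot ≥ 4)))


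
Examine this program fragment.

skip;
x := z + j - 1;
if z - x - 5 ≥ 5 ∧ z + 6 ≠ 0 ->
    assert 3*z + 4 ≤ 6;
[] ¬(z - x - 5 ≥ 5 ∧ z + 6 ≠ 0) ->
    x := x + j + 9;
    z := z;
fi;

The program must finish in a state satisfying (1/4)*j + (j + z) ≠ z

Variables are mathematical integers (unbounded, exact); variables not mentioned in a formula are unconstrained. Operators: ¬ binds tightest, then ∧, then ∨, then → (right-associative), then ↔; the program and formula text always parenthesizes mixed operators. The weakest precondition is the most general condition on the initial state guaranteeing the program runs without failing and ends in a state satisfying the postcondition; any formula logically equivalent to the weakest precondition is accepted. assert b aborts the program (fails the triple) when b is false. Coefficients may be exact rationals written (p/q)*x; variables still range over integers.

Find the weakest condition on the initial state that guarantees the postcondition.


Working backward. After the program, the postcondition (1/4)*j + (j + z) ≠ z must hold; in canonical form it is (5/4)*j ≠ 0.
Then branch requires 3*z ≤ 2 ∧ (5/4)*j ≠ 0; else branch requires (5/4)*j ≠ 0.
Before the if: ((z ≥ x + 10 ∧ z ≠ -6) → (3*z ≤ 2 ∧ (5/4)*j ≠ 0)) ∧ ((¬(z ≥ x + 10 ∧ z ≠ -6)) → (5/4)*j ≠ 0)
Before x := z + j - 1: ((j ≤ -9 ∧ z ≠ -6) → (3*z ≤ 2 ∧ (5/4)*j ≠ 0)) ∧ ((¬(j ≤ -9 ∧ z ≠ -6)) → (5/4)*j ≠ 0)
Before skip: ((j ≤ -9 ∧ z ≠ -6) → (3*z ≤ 2 ∧ (5/4)*j ≠ 0)) ∧ ((¬(j ≤ -9 ∧ z ≠ -6)) → (5/4)*j ≠ 0)
Answer: WP = ((j ≤ -9 ∧ z ≠ -6) → (3*z ≤ 2 ∧ (5/4)*j ≠ 0)) ∧ ((¬(j ≤ -9 ∧ z ≠ -6)) → (5/4)*j ≠ 0)


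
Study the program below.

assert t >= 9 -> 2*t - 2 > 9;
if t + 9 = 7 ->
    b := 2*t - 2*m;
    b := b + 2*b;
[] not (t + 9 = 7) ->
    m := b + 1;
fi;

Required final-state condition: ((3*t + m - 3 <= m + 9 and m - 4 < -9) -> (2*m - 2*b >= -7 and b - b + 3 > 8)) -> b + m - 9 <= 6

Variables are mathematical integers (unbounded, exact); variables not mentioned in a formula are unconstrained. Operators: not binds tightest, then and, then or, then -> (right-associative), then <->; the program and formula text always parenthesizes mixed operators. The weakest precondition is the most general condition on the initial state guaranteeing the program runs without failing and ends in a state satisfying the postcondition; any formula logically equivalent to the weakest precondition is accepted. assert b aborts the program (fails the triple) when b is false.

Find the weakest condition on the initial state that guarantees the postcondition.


Working backward. After the program, the postcondition ((3*t + m - 3 <= m + 9 and m - 4 < -9) -> (2*m - 2*b >= -7 and b - b + 3 > 8)) -> b + m - 9 <= 6 must hold; in canonical form it is (not (3*t <= 12 and m < -5)) -> b + m <= 15.
Then branch requires (not (3*t <= 12 and m < -5)) -> 6*t <= 5*m + 15; else branch requires (not (3*t <= 12 and b < -6)) -> 2*b <= 14.
Before the if: (t = -2 -> ((not (3*t <= 12 and m < -5)) -> 6*t <= 5*m + 15)) and ((not (t = -2)) -> ((not (3*t <= 12 and b < -6)) -> 2*b <= 14))
Before assert t >= 9 -> 2*t - 2 > 9: (t >= 9 -> 2*t > 11) and (t = -2 -> ((not (3*t <= 12 and m < -5)) -> 6*t <= 5*m + 15)) and ((not (t = -2)) -> ((not (3*t <= 12 and b < -6)) -> 2*b <= 14))
Answer: WP = (t >= 9 -> 2*t > 11) and (t = -2 -> ((not (3*t <= 12 and m < -5)) -> 6*t <= 5*m + 15)) and ((not (t = -2)) -> ((not (3*t <= 12 and b < -6)) -> 2*b <= 14))


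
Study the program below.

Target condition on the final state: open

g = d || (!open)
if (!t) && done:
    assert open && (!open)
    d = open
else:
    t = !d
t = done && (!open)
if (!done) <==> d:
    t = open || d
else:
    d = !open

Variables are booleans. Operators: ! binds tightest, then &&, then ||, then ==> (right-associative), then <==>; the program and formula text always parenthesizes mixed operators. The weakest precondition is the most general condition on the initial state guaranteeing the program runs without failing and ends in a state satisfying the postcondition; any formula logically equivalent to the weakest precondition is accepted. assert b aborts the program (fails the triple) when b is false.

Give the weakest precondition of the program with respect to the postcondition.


Working backward. After the program, open must hold.
Then branch requires open; else branch requires open.
Before the if: (((!done) <==> d) ==> open) && ((!((!done) <==> d)) ==> open)
Before t := done && (!open): (((!done) <==> d) ==> open) && ((!((!done) <==> d)) ==> open)
Then branch requires false; else branch requires (((!done) <==> d) ==> open) && ((!((!done) <==> d)) ==> open).
Before the if: (!((!t) && done)) && ((!((!t) && done)) ==> ((((!done) <==> d) ==> open) && ((!((!done) <==> d)) ==> open)))
Before g := d || (!open): (!((!t) && done)) && ((!((!t) && done)) ==> ((((!done) <==> d) ==> open) && ((!((!done) <==> d)) ==> open)))
Answer: WP = (!((!t) && done)) && ((!((!t) && done)) ==> ((((!done) <==> d) ==> open) && ((!((!done) <==> d)) ==> open)))


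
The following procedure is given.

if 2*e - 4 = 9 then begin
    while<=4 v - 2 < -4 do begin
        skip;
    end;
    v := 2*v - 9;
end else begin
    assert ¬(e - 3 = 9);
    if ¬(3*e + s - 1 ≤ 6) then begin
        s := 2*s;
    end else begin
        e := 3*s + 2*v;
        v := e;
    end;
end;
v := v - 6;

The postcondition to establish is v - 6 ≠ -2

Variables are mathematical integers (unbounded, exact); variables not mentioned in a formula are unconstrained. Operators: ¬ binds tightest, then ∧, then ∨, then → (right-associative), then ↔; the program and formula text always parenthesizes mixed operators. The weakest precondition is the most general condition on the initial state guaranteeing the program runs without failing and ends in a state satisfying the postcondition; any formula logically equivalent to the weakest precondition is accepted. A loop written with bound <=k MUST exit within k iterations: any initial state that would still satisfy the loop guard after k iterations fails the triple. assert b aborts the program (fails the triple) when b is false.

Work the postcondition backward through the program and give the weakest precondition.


Working backward. After the program, the postcondition v - 6 ≠ -2 must hold; in canonical form it is v ≠ 4.
Before v := v - 6: v ≠ 10
Then branch requires (v < -2 → ((v < -2 → ((v < -2 → ((v < -2 → ((¬(v < -2)) ∧ 2*v ≠ 19)) ∧ ((¬(v < -2)) → 2*v ≠ 19))) ∧ ((¬(v < -2)) → 2*v ≠ 19))) ∧ ((¬(v < -2)) → 2*v ≠ 19))) ∧ ((¬(v < -2)) → 2*v ≠ 19); else branch requires (¬(e = 12)) ∧ ((¬(3*e + s ≤ 7)) → v ≠ 10) ∧ (3*e + s ≤ 7 → 3*s + 2*v ≠ 10).
Before the if: (2*e = 13 → ((v < -2 → ((v < -2 → ((v < -2 → ((v < -2 → ((¬(v < -2)) ∧ 2*v ≠ 19)) ∧ ((¬(v < -2)) → 2*v ≠ 19))) ∧ ((¬(v < -2)) → 2*v ≠ 19))) ∧ ((¬(v < -2)) → 2*v ≠ 19))) ∧ ((¬(v < -2)) → 2*v ≠ 19))) ∧ ((¬(2*e = 13)) → ((¬(e = 12)) ∧ ((¬(3*e + s ≤ 7)) → v ≠ 10) ∧ (3*e + s ≤ 7 → 3*s + 2*v ≠ 10)))
Answer: WP = (2*e = 13 → ((v < -2 → ((v < -2 → ((v < -2 → ((v < -2 → ((¬(v < -2)) ∧ 2*v ≠ 19)) ∧ ((¬(v < -2)) → 2*v ≠ 19))) ∧ ((¬(v < -2)) → 2*v ≠ 19))) ∧ ((¬(v < -2)) → 2*v ≠ 19))) ∧ ((¬(v < -2)) → 2*v ≠ 19))) ∧ ((¬(2*e = 13)) → ((¬(e = 12)) ∧ ((¬(3*e + s ≤ 7)) → v ≠ 10) ∧ (3*e + s ≤ 7 → 3*s + 2*v ≠ 10)))


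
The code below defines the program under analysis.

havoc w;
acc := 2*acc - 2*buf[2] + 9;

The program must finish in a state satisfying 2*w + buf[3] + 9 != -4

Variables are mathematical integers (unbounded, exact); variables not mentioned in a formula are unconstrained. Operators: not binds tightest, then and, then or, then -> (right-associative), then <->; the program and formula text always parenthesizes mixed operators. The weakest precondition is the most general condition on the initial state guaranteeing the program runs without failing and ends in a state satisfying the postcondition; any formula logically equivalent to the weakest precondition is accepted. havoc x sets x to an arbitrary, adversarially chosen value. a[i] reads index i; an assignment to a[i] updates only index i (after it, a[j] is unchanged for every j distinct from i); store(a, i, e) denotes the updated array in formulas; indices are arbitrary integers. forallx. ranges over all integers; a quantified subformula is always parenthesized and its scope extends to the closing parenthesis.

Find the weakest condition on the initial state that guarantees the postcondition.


Working backward. After the program, the postcondition 2*w + buf[3] + 9 != -4 must hold; in canonical form it is buf[3] + 2*w != -13.
Before acc := 2*acc - 2*buf[2] + 9: buf[3] + 2*w != -13
Before havoc w: forall w_1. buf[3] + 2*w_1 != -13
Answer: WP = forall w_1. buf[3] + 2*w_1 != -13


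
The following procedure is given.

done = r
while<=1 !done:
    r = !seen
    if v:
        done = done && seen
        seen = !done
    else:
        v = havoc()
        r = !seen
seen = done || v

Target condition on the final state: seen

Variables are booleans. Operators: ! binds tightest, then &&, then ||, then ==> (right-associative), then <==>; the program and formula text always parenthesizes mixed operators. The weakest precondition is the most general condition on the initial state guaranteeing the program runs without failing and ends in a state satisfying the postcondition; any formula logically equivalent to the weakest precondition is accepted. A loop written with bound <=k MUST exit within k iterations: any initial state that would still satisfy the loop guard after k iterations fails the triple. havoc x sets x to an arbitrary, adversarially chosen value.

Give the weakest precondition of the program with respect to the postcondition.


Working backward. After the program, seen must hold.
Before seen := done || v: done || v
Before the loop (bound <=1), unroll the exhaustion recursion (WP_0 = exit-now case; WP_j = one more guarded iteration, up to j = 1):
  WP_0: done && (done || v)
  WP_1: ((!done) ==> ((v ==> (done && seen && ((done && seen) || v))) && ((!v) ==> done))) && (done ==> (done || v))
So before the loop: ((!done) ==> ((v ==> (done && seen && ((done && seen) || v))) && ((!v) ==> done))) && (done ==> (done || v))
Before done := r: ((!r) ==> ((v ==> (r && seen && ((r && seen) || v))) && ((!v) ==> r))) && (r ==> (r || v))
Answer: WP = ((!r) ==> ((v ==> (r && seen && ((r && seen) || v))) && ((!v) ==> r))) && (r ==> (r || v))


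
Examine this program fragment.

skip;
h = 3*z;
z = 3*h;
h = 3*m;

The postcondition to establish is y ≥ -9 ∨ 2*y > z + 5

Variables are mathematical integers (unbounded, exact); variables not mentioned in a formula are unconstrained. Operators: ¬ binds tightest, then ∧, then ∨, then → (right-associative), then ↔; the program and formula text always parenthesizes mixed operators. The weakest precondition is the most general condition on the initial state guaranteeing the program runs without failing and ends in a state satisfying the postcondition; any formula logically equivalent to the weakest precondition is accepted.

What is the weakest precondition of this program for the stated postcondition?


Working backward. After the program, y ≥ -9 ∨ 2*y > z + 5 must hold.
Before h := 3*m: y ≥ -9 ∨ 2*y > z + 5
Before z := 3*h: y ≥ -9 ∨ 2*y > 3*h + 5
Before h := 3*z: y ≥ -9 ∨ 2*y > 9*z + 5
Before skip: y ≥ -9 ∨ 2*y > 9*z + 5
Answer: WP = y ≥ -9 ∨ 2*y > 9*z + 5


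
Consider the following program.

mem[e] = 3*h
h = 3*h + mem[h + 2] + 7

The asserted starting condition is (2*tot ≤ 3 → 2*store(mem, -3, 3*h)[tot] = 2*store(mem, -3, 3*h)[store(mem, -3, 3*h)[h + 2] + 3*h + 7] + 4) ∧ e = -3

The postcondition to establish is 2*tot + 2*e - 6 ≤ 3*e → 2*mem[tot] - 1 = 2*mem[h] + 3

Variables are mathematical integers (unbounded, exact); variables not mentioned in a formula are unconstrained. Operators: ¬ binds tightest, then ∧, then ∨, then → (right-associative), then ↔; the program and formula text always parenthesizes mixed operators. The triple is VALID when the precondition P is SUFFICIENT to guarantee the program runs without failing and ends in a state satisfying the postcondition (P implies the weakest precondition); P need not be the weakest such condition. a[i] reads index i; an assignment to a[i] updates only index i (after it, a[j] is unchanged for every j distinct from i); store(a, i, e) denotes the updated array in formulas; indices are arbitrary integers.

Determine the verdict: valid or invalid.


Working backward. After the program, the postcondition 2*tot + 2*e - 6 ≤ 3*e → 2*mem[tot] - 1 = 2*mem[h] + 3 must hold; in canonical form it is 2*tot ≤ e + 6 → 2*mem[tot] = 2*mem[h] + 4.
Before h := 3*h + mem[h + 2] + 7: 2*tot ≤ e + 6 → 2*mem[tot] = 2*mem[mem[h + 2] + 3*h + 7] + 4
Before mem[e] := 3*h: 2*tot ≤ e + 6 → 2*store(mem, e, 3*h)[tot] = 2*store(mem, e, 3*h)[store(mem, e, 3*h)[h + 2] + 3*h + 7] + 4
The weakest precondition is 2*tot ≤ e + 6 → 2*store(mem, e, 3*h)[tot] = 2*store(mem, e, 3*h)[store(mem, e, 3*h)[h + 2] + 3*h + 7] + 4.
Check whether (2*tot ≤ 3 → 2*store(mem, -3, 3*h)[tot] = 2*store(mem, -3, 3*h)[store(mem, -3, 3*h)[h + 2] + 3*h + 7] + 4) ∧ e = -3 implies it.
Every state satisfying the precondition satisfies the weakest precondition: the implication holds.
Answer: valid
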